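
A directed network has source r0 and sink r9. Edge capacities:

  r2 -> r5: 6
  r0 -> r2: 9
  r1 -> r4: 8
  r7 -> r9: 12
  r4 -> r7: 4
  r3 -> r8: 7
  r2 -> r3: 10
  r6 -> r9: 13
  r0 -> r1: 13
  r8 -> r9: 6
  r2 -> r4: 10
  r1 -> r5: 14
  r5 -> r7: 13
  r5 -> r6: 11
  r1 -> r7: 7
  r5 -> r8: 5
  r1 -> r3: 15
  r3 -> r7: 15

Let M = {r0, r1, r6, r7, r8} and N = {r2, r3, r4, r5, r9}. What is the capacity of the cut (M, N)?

Edges leaving {r0, r1, r6, r7, r8}: r0→r2 (9), r1→r3 (15), r1→r4 (8), r1→r5 (14), r6→r9 (13), r7→r9 (12), r8→r9 (6).
Cut capacity = 9 + 15 + 8 + 14 + 13 + 12 + 6 = 77.

77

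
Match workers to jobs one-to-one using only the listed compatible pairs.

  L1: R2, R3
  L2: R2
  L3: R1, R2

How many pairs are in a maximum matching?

Unit-capacity flow: source→left, listed edges, right→sink; max matching = max flow.
Augmenting path L1→R2 (+1); matched 1.
Augmenting path L3→R1 (+1); matched 2.
Augmenting path L2→R2→L1→R3 (+1); matched 3.
No augmenting path remains; maximum matching = 3.
König certificate: {L1, L2, L3} is a vertex cover of size 3 (every listed pair touches it), so no matching can be larger.

3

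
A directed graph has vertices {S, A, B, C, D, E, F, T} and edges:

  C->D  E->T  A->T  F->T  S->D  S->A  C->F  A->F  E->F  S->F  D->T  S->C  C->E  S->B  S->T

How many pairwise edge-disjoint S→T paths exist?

5

Assign every edge capacity 1; by Menger, the answer equals the max flow.
Path S→T (+1); total 1.
Path S→A→T (+1); total 2.
Path S→D→T (+1); total 3.
Path S→F→T (+1); total 4.
Path S→C→E→T (+1); total 5.
No residual S→T path; max flow = 5.
Certifying cut of size 5: {S→A, S→C, S→D, S→F, S→T}.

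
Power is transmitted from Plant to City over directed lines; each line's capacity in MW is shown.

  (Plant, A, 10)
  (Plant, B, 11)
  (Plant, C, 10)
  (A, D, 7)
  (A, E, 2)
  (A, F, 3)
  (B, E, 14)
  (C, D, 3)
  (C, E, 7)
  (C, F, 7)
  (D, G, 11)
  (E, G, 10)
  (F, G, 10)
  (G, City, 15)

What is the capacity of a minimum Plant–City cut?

15

Augment Plant→A→D→G→City: bottleneck 7, flow now 7.
Augment Plant→A→E→G→City: bottleneck 2, flow now 9.
Augment Plant→A→F→G→City: bottleneck 1, flow now 10.
Augment Plant→B→E→G→City: bottleneck 5, flow now 15.
No augmenting path remains; maximum flow = 15.
By max-flow min-cut, the minimum cut capacity equals the max flow.
In the residual graph, reachable from Plant: {Plant, A, B, C, D, E, F, G}.
Min-cut edges: G→City (15); capacity 15 = 15.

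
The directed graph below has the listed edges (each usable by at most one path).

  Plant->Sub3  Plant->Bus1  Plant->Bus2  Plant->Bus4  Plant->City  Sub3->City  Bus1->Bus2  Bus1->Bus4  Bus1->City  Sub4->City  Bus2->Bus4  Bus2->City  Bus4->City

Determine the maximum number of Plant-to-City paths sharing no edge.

5

Assign every edge capacity 1; by Menger, the answer equals the max flow.
Path Plant→City (+1); total 1.
Path Plant→Sub3→City (+1); total 2.
Path Plant→Bus1→City (+1); total 3.
Path Plant→Bus2→City (+1); total 4.
Path Plant→Bus4→City (+1); total 5.
No residual Plant→City path; max flow = 5.
Certifying cut of size 5: {Plant→Bus1, Plant→Bus2, Plant→Bus4, Plant→City, Plant→Sub3}.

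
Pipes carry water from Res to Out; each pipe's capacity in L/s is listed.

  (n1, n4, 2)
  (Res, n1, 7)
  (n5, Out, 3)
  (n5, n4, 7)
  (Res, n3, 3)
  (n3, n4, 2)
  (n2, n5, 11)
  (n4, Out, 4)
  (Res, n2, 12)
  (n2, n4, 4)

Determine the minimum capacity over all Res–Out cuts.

Augment Res→n1→n4→Out: bottleneck 2, flow now 2.
Augment Res→n2→n4→Out: bottleneck 2, flow now 4.
Augment Res→n2→n5→Out: bottleneck 3, flow now 7.
No augmenting path remains; maximum flow = 7.
By max-flow min-cut, the minimum cut capacity equals the max flow.
In the residual graph, reachable from Res: {Res, n1, n2, n3, n4, n5}.
Min-cut edges: n4→Out (4), n5→Out (3); capacity 4 + 3 = 7.

7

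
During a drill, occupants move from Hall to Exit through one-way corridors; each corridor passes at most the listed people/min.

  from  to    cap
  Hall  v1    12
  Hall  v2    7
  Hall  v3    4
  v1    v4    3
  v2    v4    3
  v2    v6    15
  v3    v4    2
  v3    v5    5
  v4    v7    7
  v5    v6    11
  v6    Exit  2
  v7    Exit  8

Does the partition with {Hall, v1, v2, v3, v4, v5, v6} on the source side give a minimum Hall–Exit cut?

Given cut capacity: 7 + 2 = 9.
Augment Hall→v2→v6→Exit: bottleneck 2, flow now 2.
Augment Hall→v1→v4→v7→Exit: bottleneck 3, flow now 5.
Augment Hall→v2→v4→v7→Exit: bottleneck 3, flow now 8.
Augment Hall→v3→v4→v7→Exit: bottleneck 1, flow now 9.
No augmenting path remains; maximum flow = 9.
Cut capacity 9 equals the max flow, so it is a minimum cut.

Yes — it is a minimum cut (capacity 9).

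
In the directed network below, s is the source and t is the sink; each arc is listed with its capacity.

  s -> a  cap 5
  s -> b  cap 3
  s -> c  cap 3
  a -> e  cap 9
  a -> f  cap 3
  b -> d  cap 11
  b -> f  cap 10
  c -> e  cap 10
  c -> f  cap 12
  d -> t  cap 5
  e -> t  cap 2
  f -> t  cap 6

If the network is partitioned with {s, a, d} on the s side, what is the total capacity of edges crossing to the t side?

Edges leaving {s, a, d}: s→b (3), s→c (3), a→e (9), a→f (3), d→t (5).
Cut capacity = 3 + 3 + 9 + 3 + 5 = 23.

23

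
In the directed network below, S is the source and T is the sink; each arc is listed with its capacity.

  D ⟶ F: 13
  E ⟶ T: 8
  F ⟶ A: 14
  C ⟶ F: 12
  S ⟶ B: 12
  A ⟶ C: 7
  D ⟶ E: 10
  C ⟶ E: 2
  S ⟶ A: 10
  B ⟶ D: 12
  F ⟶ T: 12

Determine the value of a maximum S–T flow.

Augment S→A→C→E→T: bottleneck 2, flow now 2.
Augment S→A→C→F→T: bottleneck 5, flow now 7.
Augment S→B→D→E→T: bottleneck 6, flow now 13.
Augment S→B→D→F→T: bottleneck 6, flow now 19.
No augmenting path remains; maximum flow = 19.
In the residual graph, reachable from S: {S, A}.
Min-cut edges: S→B (12), A→C (7); capacity 12 + 7 = 19.
This cut is saturated, so no flow can exceed 19.

19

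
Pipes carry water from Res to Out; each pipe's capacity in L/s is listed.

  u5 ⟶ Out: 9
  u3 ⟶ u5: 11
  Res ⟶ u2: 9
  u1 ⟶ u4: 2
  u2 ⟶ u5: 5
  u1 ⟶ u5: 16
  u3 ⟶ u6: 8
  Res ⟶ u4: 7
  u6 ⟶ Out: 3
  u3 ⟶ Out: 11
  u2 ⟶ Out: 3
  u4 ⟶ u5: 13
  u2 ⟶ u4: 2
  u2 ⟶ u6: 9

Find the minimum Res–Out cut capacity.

15

Augment Res→u2→Out: bottleneck 3, flow now 3.
Augment Res→u2→u5→Out: bottleneck 5, flow now 8.
Augment Res→u2→u6→Out: bottleneck 1, flow now 9.
Augment Res→u4→u5→Out: bottleneck 4, flow now 13.
Augment Res→u4→u5→u2→u6→Out: bottleneck 2, flow now 15. (uses reverse residual edge)
No augmenting path remains; maximum flow = 15.
By max-flow min-cut, the minimum cut capacity equals the max flow.
In the residual graph, reachable from Res: {Res, u2, u4, u5, u6}.
Min-cut edges: u2→Out (3), u5→Out (9), u6→Out (3); capacity 3 + 9 + 3 = 15.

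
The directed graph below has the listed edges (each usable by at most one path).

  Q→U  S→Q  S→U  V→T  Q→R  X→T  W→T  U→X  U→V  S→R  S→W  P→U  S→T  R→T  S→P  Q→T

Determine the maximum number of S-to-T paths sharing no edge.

6

Assign every edge capacity 1; by Menger, the answer equals the max flow.
Path S→T (+1); total 1.
Path S→Q→T (+1); total 2.
Path S→R→T (+1); total 3.
Path S→W→T (+1); total 4.
Path S→U→V→T (+1); total 5.
Path S→P→U→X→T (+1); total 6.
No residual S→T path; max flow = 6.
Certifying cut of size 6: {S→P, S→Q, S→R, S→T, S→U, S→W}.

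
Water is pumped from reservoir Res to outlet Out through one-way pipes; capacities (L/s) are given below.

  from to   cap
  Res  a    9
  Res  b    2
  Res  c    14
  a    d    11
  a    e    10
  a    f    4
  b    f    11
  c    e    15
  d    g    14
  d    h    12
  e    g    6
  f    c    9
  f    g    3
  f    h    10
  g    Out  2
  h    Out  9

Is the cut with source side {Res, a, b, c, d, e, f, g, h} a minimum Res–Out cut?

Yes — it is a minimum cut (capacity 11).

Given cut capacity: 2 + 9 = 11.
Augment Res→a→d→g→Out: bottleneck 2, flow now 2.
Augment Res→a→d→h→Out: bottleneck 7, flow now 9.
Augment Res→b→f→h→Out: bottleneck 2, flow now 11.
No augmenting path remains; maximum flow = 11.
Cut capacity 11 equals the max flow, so it is a minimum cut.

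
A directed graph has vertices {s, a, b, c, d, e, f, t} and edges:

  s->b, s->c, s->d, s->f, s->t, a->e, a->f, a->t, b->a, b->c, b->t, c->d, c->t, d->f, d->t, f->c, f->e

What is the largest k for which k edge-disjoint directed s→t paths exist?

Assign every edge capacity 1; by Menger, the answer equals the max flow.
Path s→t (+1); total 1.
Path s→b→t (+1); total 2.
Path s→c→t (+1); total 3.
Path s→d→t (+1); total 4.
No residual s→t path; max flow = 4.
Certifying cut of size 4: {c→t, d→t, s→b, s→t}.

4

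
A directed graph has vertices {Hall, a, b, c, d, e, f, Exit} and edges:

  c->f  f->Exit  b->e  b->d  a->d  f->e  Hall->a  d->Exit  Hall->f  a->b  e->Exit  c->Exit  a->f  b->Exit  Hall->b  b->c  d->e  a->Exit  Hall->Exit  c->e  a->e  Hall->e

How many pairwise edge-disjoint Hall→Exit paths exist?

5

Assign every edge capacity 1; by Menger, the answer equals the max flow.
Path Hall→Exit (+1); total 1.
Path Hall→a→Exit (+1); total 2.
Path Hall→b→Exit (+1); total 3.
Path Hall→e→Exit (+1); total 4.
Path Hall→f→Exit (+1); total 5.
No residual Hall→Exit path; max flow = 5.
Certifying cut of size 5: {Hall→Exit, Hall→a, Hall→b, Hall→e, Hall→f}.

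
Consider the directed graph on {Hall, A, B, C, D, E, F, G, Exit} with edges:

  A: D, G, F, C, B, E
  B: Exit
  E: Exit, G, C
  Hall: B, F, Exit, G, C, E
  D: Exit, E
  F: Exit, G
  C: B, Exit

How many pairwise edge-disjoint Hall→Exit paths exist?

Assign every edge capacity 1; by Menger, the answer equals the max flow.
Path Hall→Exit (+1); total 1.
Path Hall→B→Exit (+1); total 2.
Path Hall→C→Exit (+1); total 3.
Path Hall→E→Exit (+1); total 4.
Path Hall→F→Exit (+1); total 5.
No residual Hall→Exit path; max flow = 5.
Certifying cut of size 5: {Hall→B, Hall→C, Hall→E, Hall→Exit, Hall→F}.

5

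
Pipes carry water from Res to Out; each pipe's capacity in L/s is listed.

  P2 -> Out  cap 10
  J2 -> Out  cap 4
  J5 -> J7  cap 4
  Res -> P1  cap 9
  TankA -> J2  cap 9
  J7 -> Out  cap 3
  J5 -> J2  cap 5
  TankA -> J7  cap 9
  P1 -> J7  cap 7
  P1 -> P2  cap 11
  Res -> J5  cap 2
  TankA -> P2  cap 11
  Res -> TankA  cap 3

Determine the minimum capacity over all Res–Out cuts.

14

Augment Res→TankA→J7→Out: bottleneck 3, flow now 3.
Augment Res→P1→P2→Out: bottleneck 9, flow now 12.
Augment Res→J5→J2→Out: bottleneck 2, flow now 14.
No augmenting path remains; maximum flow = 14.
By max-flow min-cut, the minimum cut capacity equals the max flow.
In the residual graph, reachable from Res: {Res}.
Min-cut edges: Res→TankA (3), Res→P1 (9), Res→J5 (2); capacity 3 + 9 + 2 = 14.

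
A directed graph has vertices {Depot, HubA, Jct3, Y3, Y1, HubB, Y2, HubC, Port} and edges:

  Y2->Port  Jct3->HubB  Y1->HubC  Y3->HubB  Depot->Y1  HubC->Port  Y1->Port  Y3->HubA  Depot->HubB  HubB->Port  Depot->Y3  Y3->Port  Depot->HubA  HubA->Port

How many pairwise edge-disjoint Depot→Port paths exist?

Assign every edge capacity 1; by Menger, the answer equals the max flow.
Path Depot→HubA→Port (+1); total 1.
Path Depot→Y3→Port (+1); total 2.
Path Depot→Y1→Port (+1); total 3.
Path Depot→HubB→Port (+1); total 4.
No residual Depot→Port path; max flow = 4.
Certifying cut of size 4: {Depot→HubA, Depot→HubB, Depot→Y1, Depot→Y3}.

4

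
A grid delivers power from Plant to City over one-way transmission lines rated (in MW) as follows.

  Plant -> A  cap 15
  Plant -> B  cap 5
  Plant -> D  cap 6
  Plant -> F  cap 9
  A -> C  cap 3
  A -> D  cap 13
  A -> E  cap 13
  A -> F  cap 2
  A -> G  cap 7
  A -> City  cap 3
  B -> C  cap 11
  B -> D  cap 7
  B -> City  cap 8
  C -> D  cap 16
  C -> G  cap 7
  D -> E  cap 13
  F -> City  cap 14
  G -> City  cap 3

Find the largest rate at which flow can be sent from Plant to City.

Augment Plant→A→City: bottleneck 3, flow now 3.
Augment Plant→B→City: bottleneck 5, flow now 8.
Augment Plant→F→City: bottleneck 9, flow now 17.
Augment Plant→A→F→City: bottleneck 2, flow now 19.
Augment Plant→A→G→City: bottleneck 3, flow now 22.
No augmenting path remains; maximum flow = 22.
In the residual graph, reachable from Plant: {Plant, A, C, D, E, G}.
Min-cut edges: Plant→B (5), Plant→F (9), A→F (2), A→City (3), G→City (3); capacity 5 + 9 + 2 + 3 + 3 = 22.
This cut is saturated, so no flow can exceed 22.

22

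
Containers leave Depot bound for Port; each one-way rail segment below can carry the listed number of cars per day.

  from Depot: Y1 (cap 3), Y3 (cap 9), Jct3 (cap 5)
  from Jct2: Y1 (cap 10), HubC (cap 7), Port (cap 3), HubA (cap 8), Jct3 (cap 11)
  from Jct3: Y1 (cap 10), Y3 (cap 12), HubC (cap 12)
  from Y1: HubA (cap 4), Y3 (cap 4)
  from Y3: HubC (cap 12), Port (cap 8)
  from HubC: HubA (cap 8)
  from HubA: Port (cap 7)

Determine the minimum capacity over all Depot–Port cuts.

Augment Depot→Y3→Port: bottleneck 8, flow now 8.
Augment Depot→Y1→HubA→Port: bottleneck 3, flow now 11.
Augment Depot→Jct3→Y1→HubA→Port: bottleneck 1, flow now 12.
Augment Depot→Jct3→HubC→HubA→Port: bottleneck 3, flow now 15.
No augmenting path remains; maximum flow = 15.
By max-flow min-cut, the minimum cut capacity equals the max flow.
In the residual graph, reachable from Depot: {Depot, Jct3, Y1, Y3, HubC, HubA}.
Min-cut edges: Y3→Port (8), HubA→Port (7); capacity 8 + 7 = 15.

15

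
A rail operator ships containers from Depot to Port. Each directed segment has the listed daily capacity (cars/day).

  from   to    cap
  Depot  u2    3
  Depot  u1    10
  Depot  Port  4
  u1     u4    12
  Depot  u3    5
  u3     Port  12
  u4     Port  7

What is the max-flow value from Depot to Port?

Augment Depot→Port: bottleneck 4, flow now 4.
Augment Depot→u3→Port: bottleneck 5, flow now 9.
Augment Depot→u1→u4→Port: bottleneck 7, flow now 16.
No augmenting path remains; maximum flow = 16.
In the residual graph, reachable from Depot: {Depot, u1, u2, u4}.
Min-cut edges: Depot→u3 (5), Depot→Port (4), u4→Port (7); capacity 5 + 4 + 7 = 16.
This cut is saturated, so no flow can exceed 16.

16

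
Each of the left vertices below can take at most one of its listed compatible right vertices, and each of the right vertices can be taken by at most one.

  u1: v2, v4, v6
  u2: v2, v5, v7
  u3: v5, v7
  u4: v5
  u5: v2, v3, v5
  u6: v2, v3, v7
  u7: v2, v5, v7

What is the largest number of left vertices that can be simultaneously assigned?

5

Unit-capacity flow: source→left, listed edges, right→sink; max matching = max flow.
Augmenting path u1→v2 (+1); matched 1.
Augmenting path u2→v5 (+1); matched 2.
Augmenting path u3→v7 (+1); matched 3.
Augmenting path u5→v3 (+1); matched 4.
Augmenting path u6→v2→u1→v4 (+1); matched 5.
No augmenting path remains; maximum matching = 5.
König certificate: {u1, v2, v3, v5, v7} is a vertex cover of size 5 (every listed pair touches it), so no matching can be larger.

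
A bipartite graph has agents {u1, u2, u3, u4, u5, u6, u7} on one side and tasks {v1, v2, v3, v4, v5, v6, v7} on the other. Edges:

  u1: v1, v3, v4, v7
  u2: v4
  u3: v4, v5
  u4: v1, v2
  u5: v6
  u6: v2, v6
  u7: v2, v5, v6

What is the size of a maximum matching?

Unit-capacity flow: source→left, listed edges, right→sink; max matching = max flow.
Augmenting path u1→v1 (+1); matched 1.
Augmenting path u2→v4 (+1); matched 2.
Augmenting path u3→v5 (+1); matched 3.
Augmenting path u4→v2 (+1); matched 4.
Augmenting path u5→v6 (+1); matched 5.
Augmenting path u6→v2→u4→v1→u1→v3 (+1); matched 6.
No augmenting path remains; maximum matching = 6.
König certificate: {u1, u4, v2, v4, v5, v6} is a vertex cover of size 6 (every listed pair touches it), so no matching can be larger.

6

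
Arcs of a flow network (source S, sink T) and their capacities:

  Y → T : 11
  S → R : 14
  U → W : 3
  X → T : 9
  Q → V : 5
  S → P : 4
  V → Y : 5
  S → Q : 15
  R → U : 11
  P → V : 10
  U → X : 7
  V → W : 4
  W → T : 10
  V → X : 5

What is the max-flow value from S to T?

Augment S→P→V→W→T: bottleneck 4, flow now 4.
Augment S→Q→V→X→T: bottleneck 5, flow now 9.
Augment S→R→U→W→T: bottleneck 3, flow now 12.
Augment S→R→U→X→T: bottleneck 4, flow now 16.
Augment S→R→U→X→V→Y→T: bottleneck 3, flow now 19. (uses reverse residual edge)
No augmenting path remains; maximum flow = 19.
In the residual graph, reachable from S: {S, Q, R, U}.
Min-cut edges: S→P (4), Q→V (5), U→W (3), U→X (7); capacity 4 + 5 + 3 + 7 = 19.
This cut is saturated, so no flow can exceed 19.

19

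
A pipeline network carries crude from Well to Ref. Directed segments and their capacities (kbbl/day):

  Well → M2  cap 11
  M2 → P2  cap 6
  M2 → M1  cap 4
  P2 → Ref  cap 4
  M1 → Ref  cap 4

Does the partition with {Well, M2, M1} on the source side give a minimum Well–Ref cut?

Given cut capacity: 6 + 4 = 10.
Augment Well→M2→P2→Ref: bottleneck 4, flow now 4.
Augment Well→M2→M1→Ref: bottleneck 4, flow now 8.
No augmenting path remains; maximum flow = 8.
In the residual graph, reachable from Well: {Well, M2, P2}.
Min-cut edges: M2→M1 (4), P2→Ref (4); capacity 4 + 4 = 8.
Cut capacity 10 exceeds the max flow 8, so it is not minimum.

No — its capacity is 10, but the minimum cut has capacity 8.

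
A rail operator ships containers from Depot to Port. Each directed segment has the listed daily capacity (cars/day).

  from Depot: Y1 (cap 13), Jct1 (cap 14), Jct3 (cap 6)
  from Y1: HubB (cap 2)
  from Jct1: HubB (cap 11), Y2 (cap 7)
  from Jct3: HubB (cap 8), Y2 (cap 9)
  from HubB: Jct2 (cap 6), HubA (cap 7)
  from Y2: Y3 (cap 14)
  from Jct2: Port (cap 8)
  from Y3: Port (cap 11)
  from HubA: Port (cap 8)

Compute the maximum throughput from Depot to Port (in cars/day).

Augment Depot→Y1→HubB→Jct2→Port: bottleneck 2, flow now 2.
Augment Depot→Jct1→HubB→Jct2→Port: bottleneck 4, flow now 6.
Augment Depot→Jct1→HubB→HubA→Port: bottleneck 7, flow now 13.
Augment Depot→Jct1→Y2→Y3→Port: bottleneck 3, flow now 16.
Augment Depot→Jct3→Y2→Y3→Port: bottleneck 6, flow now 22.
No augmenting path remains; maximum flow = 22.
In the residual graph, reachable from Depot: {Depot, Y1}.
Min-cut edges: Depot→Jct1 (14), Depot→Jct3 (6), Y1→HubB (2); capacity 14 + 6 + 2 = 22.
This cut is saturated, so no flow can exceed 22.

22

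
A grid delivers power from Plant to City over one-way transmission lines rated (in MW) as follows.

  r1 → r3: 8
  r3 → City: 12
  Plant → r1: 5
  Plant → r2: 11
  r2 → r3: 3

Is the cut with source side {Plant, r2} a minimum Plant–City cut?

Given cut capacity: 5 + 3 = 8.
Augment Plant→r1→r3→City: bottleneck 5, flow now 5.
Augment Plant→r2→r3→City: bottleneck 3, flow now 8.
No augmenting path remains; maximum flow = 8.
Cut capacity 8 equals the max flow, so it is a minimum cut.

Yes — it is a minimum cut (capacity 8).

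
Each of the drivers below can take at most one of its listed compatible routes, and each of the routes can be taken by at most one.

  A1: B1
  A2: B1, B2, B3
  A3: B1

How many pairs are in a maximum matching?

2

Unit-capacity flow: source→left, listed edges, right→sink; max matching = max flow.
Augmenting path A1→B1 (+1); matched 1.
Augmenting path A2→B2 (+1); matched 2.
No augmenting path remains; maximum matching = 2.
König certificate: {A2, B1} is a vertex cover of size 2 (every listed pair touches it), so no matching can be larger.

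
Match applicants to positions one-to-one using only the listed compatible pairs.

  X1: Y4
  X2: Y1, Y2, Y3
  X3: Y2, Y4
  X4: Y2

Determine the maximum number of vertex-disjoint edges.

Unit-capacity flow: source→left, listed edges, right→sink; max matching = max flow.
Augmenting path X1→Y4 (+1); matched 1.
Augmenting path X2→Y1 (+1); matched 2.
Augmenting path X3→Y2 (+1); matched 3.
No augmenting path remains; maximum matching = 3.
König certificate: {X2, Y2, Y4} is a vertex cover of size 3 (every listed pair touches it), so no matching can be larger.

3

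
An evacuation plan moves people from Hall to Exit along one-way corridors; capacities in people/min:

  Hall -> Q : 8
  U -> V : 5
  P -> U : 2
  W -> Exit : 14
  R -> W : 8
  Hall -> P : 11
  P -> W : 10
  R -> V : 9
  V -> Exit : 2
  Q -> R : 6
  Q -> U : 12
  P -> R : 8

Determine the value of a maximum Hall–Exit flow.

16

Augment Hall→P→W→Exit: bottleneck 10, flow now 10.
Augment Hall→P→R→V→Exit: bottleneck 1, flow now 11.
Augment Hall→Q→R→V→Exit: bottleneck 1, flow now 12.
Augment Hall→Q→R→W→Exit: bottleneck 4, flow now 16.
No augmenting path remains; maximum flow = 16.
In the residual graph, reachable from Hall: {Hall, P, Q, R, U, V, W}.
Min-cut edges: V→Exit (2), W→Exit (14); capacity 2 + 14 = 16.
This cut is saturated, so no flow can exceed 16.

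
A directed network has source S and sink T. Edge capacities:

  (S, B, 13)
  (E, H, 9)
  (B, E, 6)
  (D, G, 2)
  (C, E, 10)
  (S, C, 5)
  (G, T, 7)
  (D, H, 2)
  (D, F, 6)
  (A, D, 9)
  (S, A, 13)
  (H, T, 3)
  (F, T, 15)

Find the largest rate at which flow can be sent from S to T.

Augment S→A→D→F→T: bottleneck 6, flow now 6.
Augment S→A→D→G→T: bottleneck 2, flow now 8.
Augment S→A→D→H→T: bottleneck 1, flow now 9.
Augment S→B→E→H→T: bottleneck 2, flow now 11.
No augmenting path remains; maximum flow = 11.
In the residual graph, reachable from S: {S, A, B, C, D, E, H}.
Min-cut edges: D→F (6), D→G (2), H→T (3); capacity 6 + 2 + 3 = 11.
This cut is saturated, so no flow can exceed 11.

11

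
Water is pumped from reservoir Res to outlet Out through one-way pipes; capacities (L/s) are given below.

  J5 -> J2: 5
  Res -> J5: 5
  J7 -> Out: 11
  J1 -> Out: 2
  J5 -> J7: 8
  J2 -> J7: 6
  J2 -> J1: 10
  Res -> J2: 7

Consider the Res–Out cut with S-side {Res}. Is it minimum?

Yes — it is a minimum cut (capacity 12).

Given cut capacity: 5 + 7 = 12.
Augment Res→J5→J7→Out: bottleneck 5, flow now 5.
Augment Res→J2→J7→Out: bottleneck 6, flow now 11.
Augment Res→J2→J1→Out: bottleneck 1, flow now 12.
No augmenting path remains; maximum flow = 12.
Cut capacity 12 equals the max flow, so it is a minimum cut.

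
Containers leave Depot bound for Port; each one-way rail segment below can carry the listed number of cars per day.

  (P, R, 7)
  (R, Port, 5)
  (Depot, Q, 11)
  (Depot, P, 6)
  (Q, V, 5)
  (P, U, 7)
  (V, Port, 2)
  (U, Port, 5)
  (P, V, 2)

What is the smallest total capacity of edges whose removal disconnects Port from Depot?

Augment Depot→P→R→Port: bottleneck 5, flow now 5.
Augment Depot→P→U→Port: bottleneck 1, flow now 6.
Augment Depot→Q→V→Port: bottleneck 2, flow now 8.
No augmenting path remains; maximum flow = 8.
By max-flow min-cut, the minimum cut capacity equals the max flow.
In the residual graph, reachable from Depot: {Depot, Q, V}.
Min-cut edges: Depot→P (6), V→Port (2); capacity 6 + 2 = 8.

8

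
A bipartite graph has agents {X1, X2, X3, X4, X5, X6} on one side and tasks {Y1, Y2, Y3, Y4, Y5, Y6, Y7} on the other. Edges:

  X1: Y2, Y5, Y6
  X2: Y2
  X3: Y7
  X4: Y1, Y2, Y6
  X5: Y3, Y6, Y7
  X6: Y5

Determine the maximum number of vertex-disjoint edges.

6

Unit-capacity flow: source→left, listed edges, right→sink; max matching = max flow.
Augmenting path X1→Y2 (+1); matched 1.
Augmenting path X3→Y7 (+1); matched 2.
Augmenting path X4→Y1 (+1); matched 3.
Augmenting path X5→Y3 (+1); matched 4.
Augmenting path X6→Y5 (+1); matched 5.
Augmenting path X2→Y2→X1→Y6 (+1); matched 6.
No augmenting path remains; maximum matching = 6.
König certificate: {X1, X2, X3, X4, X5, X6} is a vertex cover of size 6 (every listed pair touches it), so no matching can be larger.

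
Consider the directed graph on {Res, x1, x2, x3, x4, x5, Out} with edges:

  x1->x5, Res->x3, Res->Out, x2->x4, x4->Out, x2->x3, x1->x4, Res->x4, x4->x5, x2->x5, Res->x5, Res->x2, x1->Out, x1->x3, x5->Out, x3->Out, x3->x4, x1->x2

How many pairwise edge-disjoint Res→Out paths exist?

Assign every edge capacity 1; by Menger, the answer equals the max flow.
Path Res→Out (+1); total 1.
Path Res→x3→Out (+1); total 2.
Path Res→x4→Out (+1); total 3.
Path Res→x5→Out (+1); total 4.
No residual Res→Out path; max flow = 4.
Certifying cut of size 4: {Res→Out, x3→Out, x4→Out, x5→Out}.

4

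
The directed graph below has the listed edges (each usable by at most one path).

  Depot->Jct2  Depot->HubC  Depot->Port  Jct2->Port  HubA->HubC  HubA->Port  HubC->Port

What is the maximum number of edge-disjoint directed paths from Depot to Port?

Assign every edge capacity 1; by Menger, the answer equals the max flow.
Path Depot→Port (+1); total 1.
Path Depot→Jct2→Port (+1); total 2.
Path Depot→HubC→Port (+1); total 3.
No residual Depot→Port path; max flow = 3.
Certifying cut of size 3: {Depot→HubC, Depot→Jct2, Depot→Port}.

3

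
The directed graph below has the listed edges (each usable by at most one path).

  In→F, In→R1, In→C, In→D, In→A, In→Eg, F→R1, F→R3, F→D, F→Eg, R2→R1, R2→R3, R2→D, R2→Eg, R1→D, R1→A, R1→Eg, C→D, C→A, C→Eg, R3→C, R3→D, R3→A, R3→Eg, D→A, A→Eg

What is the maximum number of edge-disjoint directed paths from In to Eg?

Assign every edge capacity 1; by Menger, the answer equals the max flow.
Path In→Eg (+1); total 1.
Path In→F→Eg (+1); total 2.
Path In→R1→Eg (+1); total 3.
Path In→C→Eg (+1); total 4.
Path In→A→Eg (+1); total 5.
No residual In→Eg path; max flow = 5.
Certifying cut of size 5: {A→Eg, In→C, In→Eg, In→F, In→R1}.

5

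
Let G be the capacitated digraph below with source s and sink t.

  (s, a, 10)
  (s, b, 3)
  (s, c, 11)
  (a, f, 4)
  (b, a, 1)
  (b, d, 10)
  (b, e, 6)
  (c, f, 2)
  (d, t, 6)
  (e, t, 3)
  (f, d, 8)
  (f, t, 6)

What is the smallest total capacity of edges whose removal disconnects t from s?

9

Augment s→a→f→t: bottleneck 4, flow now 4.
Augment s→b→d→t: bottleneck 3, flow now 7.
Augment s→c→f→t: bottleneck 2, flow now 9.
No augmenting path remains; maximum flow = 9.
By max-flow min-cut, the minimum cut capacity equals the max flow.
In the residual graph, reachable from s: {s, a, c}.
Min-cut edges: s→b (3), a→f (4), c→f (2); capacity 3 + 4 + 2 = 9.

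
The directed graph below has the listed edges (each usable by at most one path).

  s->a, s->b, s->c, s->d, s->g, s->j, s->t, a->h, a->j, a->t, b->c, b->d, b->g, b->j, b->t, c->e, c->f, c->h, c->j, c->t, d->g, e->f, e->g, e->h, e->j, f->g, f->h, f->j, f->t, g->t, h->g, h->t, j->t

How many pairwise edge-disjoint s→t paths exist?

Assign every edge capacity 1; by Menger, the answer equals the max flow.
Path s→t (+1); total 1.
Path s→a→t (+1); total 2.
Path s→b→t (+1); total 3.
Path s→c→t (+1); total 4.
Path s→g→t (+1); total 5.
Path s→j→t (+1); total 6.
No residual s→t path; max flow = 6.
Certifying cut of size 6: {g→t, s→a, s→b, s→c, s→j, s→t}.

6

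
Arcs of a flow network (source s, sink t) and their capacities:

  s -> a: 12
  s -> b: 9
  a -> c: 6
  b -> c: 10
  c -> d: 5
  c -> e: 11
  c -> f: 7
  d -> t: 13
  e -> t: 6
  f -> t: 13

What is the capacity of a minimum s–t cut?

15

Augment s→a→c→d→t: bottleneck 5, flow now 5.
Augment s→a→c→e→t: bottleneck 1, flow now 6.
Augment s→b→c→e→t: bottleneck 5, flow now 11.
Augment s→b→c→f→t: bottleneck 4, flow now 15.
No augmenting path remains; maximum flow = 15.
By max-flow min-cut, the minimum cut capacity equals the max flow.
In the residual graph, reachable from s: {s, a}.
Min-cut edges: s→b (9), a→c (6); capacity 9 + 6 = 15.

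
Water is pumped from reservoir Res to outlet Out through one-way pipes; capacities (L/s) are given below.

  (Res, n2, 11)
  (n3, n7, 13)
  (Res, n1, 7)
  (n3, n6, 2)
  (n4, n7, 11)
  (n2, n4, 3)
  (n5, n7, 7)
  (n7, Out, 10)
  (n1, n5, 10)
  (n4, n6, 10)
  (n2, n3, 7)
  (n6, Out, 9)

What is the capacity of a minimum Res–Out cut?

Augment Res→n1→n5→n7→Out: bottleneck 7, flow now 7.
Augment Res→n2→n3→n6→Out: bottleneck 2, flow now 9.
Augment Res→n2→n3→n7→Out: bottleneck 3, flow now 12.
Augment Res→n2→n4→n6→Out: bottleneck 3, flow now 15.
No augmenting path remains; maximum flow = 15.
By max-flow min-cut, the minimum cut capacity equals the max flow.
In the residual graph, reachable from Res: {Res, n1, n2, n3, n5, n7}.
Min-cut edges: n2→n4 (3), n3→n6 (2), n7→Out (10); capacity 3 + 2 + 10 = 15.

15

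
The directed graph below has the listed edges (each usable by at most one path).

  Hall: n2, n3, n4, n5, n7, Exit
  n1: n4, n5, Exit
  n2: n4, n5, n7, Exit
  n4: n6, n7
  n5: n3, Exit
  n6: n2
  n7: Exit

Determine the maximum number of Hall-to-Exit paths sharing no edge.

4

Assign every edge capacity 1; by Menger, the answer equals the max flow.
Path Hall→Exit (+1); total 1.
Path Hall→n2→Exit (+1); total 2.
Path Hall→n5→Exit (+1); total 3.
Path Hall→n7→Exit (+1); total 4.
No residual Hall→Exit path; max flow = 4.
Certifying cut of size 4: {Hall→Exit, n2→Exit, n5→Exit, n7→Exit}.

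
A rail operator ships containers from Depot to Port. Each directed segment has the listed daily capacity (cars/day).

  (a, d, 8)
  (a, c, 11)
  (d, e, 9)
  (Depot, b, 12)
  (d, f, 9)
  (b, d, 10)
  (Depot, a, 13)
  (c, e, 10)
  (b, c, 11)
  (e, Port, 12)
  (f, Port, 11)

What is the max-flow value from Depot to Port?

21

Augment Depot→a→c→e→Port: bottleneck 10, flow now 10.
Augment Depot→a→d→e→Port: bottleneck 2, flow now 12.
Augment Depot→a→d→f→Port: bottleneck 1, flow now 13.
Augment Depot→b→d→f→Port: bottleneck 8, flow now 21.
No augmenting path remains; maximum flow = 21.
In the residual graph, reachable from Depot: {Depot, a, b, c, d, e}.
Min-cut edges: d→f (9), e→Port (12); capacity 9 + 12 = 21.
This cut is saturated, so no flow can exceed 21.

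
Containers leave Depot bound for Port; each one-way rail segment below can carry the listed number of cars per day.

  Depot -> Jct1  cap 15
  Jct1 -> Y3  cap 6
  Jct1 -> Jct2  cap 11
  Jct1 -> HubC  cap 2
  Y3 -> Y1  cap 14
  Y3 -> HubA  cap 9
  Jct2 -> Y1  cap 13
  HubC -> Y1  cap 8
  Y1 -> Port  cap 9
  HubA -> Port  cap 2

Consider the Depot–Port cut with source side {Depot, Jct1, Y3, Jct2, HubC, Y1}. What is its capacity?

Edges leaving {Depot, Jct1, Y3, Jct2, HubC, Y1}: Y3→HubA (9), Y1→Port (9).
Cut capacity = 9 + 9 = 18.

18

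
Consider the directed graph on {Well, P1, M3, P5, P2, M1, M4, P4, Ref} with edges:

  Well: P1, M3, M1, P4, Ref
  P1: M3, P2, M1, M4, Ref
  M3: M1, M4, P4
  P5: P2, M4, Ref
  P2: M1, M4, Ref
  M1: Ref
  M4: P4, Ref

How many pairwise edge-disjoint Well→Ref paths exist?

4

Assign every edge capacity 1; by Menger, the answer equals the max flow.
Path Well→Ref (+1); total 1.
Path Well→P1→Ref (+1); total 2.
Path Well→M1→Ref (+1); total 3.
Path Well→M3→M4→Ref (+1); total 4.
No residual Well→Ref path; max flow = 4.
Certifying cut of size 4: {Well→M1, Well→M3, Well→P1, Well→Ref}.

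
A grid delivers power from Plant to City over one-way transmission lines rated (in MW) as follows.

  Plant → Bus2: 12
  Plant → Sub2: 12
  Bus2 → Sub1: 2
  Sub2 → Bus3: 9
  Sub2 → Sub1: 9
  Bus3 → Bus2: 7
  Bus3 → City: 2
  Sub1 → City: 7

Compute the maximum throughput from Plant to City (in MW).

Augment Plant→Bus2→Sub1→City: bottleneck 2, flow now 2.
Augment Plant→Sub2→Bus3→City: bottleneck 2, flow now 4.
Augment Plant→Sub2→Sub1→City: bottleneck 5, flow now 9.
No augmenting path remains; maximum flow = 9.
In the residual graph, reachable from Plant: {Plant, Bus2, Sub2, Bus3, Sub1}.
Min-cut edges: Bus3→City (2), Sub1→City (7); capacity 2 + 7 = 9.
This cut is saturated, so no flow can exceed 9.

9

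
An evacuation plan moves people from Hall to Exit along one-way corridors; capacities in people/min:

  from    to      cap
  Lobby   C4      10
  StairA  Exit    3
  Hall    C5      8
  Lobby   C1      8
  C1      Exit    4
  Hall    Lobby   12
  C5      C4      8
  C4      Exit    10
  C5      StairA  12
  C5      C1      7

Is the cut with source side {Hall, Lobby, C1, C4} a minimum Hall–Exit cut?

Given cut capacity: 8 + 4 + 10 = 22.
Augment Hall→Lobby→C1→Exit: bottleneck 4, flow now 4.
Augment Hall→Lobby→C4→Exit: bottleneck 8, flow now 12.
Augment Hall→C5→C4→Exit: bottleneck 2, flow now 14.
Augment Hall→C5→StairA→Exit: bottleneck 3, flow now 17.
No augmenting path remains; maximum flow = 17.
In the residual graph, reachable from Hall: {Hall, Lobby, C5, C1, C4, StairA}.
Min-cut edges: C1→Exit (4), C4→Exit (10), StairA→Exit (3); capacity 4 + 10 + 3 = 17.
Cut capacity 22 exceeds the max flow 17, so it is not minimum.

No — its capacity is 22, but the minimum cut has capacity 17.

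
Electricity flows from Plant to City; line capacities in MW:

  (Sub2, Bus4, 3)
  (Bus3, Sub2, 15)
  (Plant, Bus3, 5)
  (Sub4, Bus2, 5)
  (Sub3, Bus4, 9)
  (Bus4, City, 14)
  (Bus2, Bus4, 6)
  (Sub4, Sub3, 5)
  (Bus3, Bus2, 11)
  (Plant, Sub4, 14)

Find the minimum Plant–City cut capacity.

14

Augment Plant→Bus3→Sub2→Bus4→City: bottleneck 3, flow now 3.
Augment Plant→Bus3→Bus2→Bus4→City: bottleneck 2, flow now 5.
Augment Plant→Sub4→Sub3→Bus4→City: bottleneck 5, flow now 10.
Augment Plant→Sub4→Bus2→Bus4→City: bottleneck 4, flow now 14.
No augmenting path remains; maximum flow = 14.
By max-flow min-cut, the minimum cut capacity equals the max flow.
In the residual graph, reachable from Plant: {Plant, Bus3, Sub4, Sub2, Bus2}.
Min-cut edges: Sub4→Sub3 (5), Sub2→Bus4 (3), Bus2→Bus4 (6); capacity 5 + 3 + 6 = 14.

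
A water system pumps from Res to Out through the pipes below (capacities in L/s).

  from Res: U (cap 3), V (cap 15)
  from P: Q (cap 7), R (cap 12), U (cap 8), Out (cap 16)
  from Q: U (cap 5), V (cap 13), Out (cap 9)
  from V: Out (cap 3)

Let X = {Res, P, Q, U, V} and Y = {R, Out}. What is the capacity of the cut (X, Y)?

Edges leaving {Res, P, Q, U, V}: P→R (12), P→Out (16), Q→Out (9), V→Out (3).
Cut capacity = 12 + 16 + 9 + 3 = 40.

40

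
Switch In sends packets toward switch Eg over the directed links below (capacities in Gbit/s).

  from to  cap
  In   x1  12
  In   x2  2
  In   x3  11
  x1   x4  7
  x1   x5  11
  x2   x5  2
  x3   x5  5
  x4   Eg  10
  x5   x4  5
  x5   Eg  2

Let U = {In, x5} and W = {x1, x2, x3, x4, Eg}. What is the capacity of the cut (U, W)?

32

Edges leaving {In, x5}: In→x1 (12), In→x2 (2), In→x3 (11), x5→x4 (5), x5→Eg (2).
Cut capacity = 12 + 2 + 11 + 5 + 2 = 32.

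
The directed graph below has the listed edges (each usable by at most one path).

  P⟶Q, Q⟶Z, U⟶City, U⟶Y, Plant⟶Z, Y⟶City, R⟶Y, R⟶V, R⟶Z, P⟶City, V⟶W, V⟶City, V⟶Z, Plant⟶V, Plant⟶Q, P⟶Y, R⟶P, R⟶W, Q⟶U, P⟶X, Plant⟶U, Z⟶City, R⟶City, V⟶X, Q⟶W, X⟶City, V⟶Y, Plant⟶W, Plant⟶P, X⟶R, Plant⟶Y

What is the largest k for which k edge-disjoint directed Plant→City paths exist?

5

Assign every edge capacity 1; by Menger, the answer equals the max flow.
Path Plant→P→City (+1); total 1.
Path Plant→U→City (+1); total 2.
Path Plant→V→City (+1); total 3.
Path Plant→Y→City (+1); total 4.
Path Plant→Z→City (+1); total 5.
No residual Plant→City path; max flow = 5.
Certifying cut of size 5: {Plant→P, Plant→V, U→City, Y→City, Z→City}.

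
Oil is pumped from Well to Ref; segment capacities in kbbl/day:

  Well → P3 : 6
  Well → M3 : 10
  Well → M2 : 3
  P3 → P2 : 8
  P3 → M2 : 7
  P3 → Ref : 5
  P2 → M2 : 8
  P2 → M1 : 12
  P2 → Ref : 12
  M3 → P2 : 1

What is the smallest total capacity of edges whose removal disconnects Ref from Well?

7

Augment Well→P3→Ref: bottleneck 5, flow now 5.
Augment Well→P3→P2→Ref: bottleneck 1, flow now 6.
Augment Well→M3→P2→Ref: bottleneck 1, flow now 7.
No augmenting path remains; maximum flow = 7.
By max-flow min-cut, the minimum cut capacity equals the max flow.
In the residual graph, reachable from Well: {Well, M3, M2}.
Min-cut edges: Well→P3 (6), M3→P2 (1); capacity 6 + 1 = 7.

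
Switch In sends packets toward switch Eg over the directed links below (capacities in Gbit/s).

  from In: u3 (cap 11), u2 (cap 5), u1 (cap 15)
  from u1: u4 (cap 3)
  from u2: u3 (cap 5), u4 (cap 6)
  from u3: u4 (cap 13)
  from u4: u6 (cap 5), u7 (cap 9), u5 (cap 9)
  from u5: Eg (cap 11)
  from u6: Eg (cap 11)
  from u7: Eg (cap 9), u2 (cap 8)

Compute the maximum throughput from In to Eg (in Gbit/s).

19

Augment In→u1→u4→u5→Eg: bottleneck 3, flow now 3.
Augment In→u2→u4→u5→Eg: bottleneck 5, flow now 8.
Augment In→u3→u4→u5→Eg: bottleneck 1, flow now 9.
Augment In→u3→u4→u6→Eg: bottleneck 5, flow now 14.
Augment In→u3→u4→u7→Eg: bottleneck 5, flow now 19.
No augmenting path remains; maximum flow = 19.
In the residual graph, reachable from In: {In, u1}.
Min-cut edges: In→u2 (5), In→u3 (11), u1→u4 (3); capacity 5 + 11 + 3 = 19.
This cut is saturated, so no flow can exceed 19.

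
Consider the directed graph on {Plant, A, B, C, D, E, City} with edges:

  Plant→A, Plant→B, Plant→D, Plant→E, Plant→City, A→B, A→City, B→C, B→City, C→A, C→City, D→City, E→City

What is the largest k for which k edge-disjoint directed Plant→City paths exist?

Assign every edge capacity 1; by Menger, the answer equals the max flow.
Path Plant→City (+1); total 1.
Path Plant→A→City (+1); total 2.
Path Plant→B→City (+1); total 3.
Path Plant→D→City (+1); total 4.
Path Plant→E→City (+1); total 5.
No residual Plant→City path; max flow = 5.
Certifying cut of size 5: {Plant→A, Plant→B, Plant→City, Plant→D, Plant→E}.

5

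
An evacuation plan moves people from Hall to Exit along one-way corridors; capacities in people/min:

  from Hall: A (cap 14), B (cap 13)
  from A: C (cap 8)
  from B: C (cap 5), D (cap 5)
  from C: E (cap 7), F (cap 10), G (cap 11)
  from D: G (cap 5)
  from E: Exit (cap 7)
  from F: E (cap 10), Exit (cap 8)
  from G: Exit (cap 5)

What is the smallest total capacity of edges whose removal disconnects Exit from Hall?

Augment Hall→A→C→E→Exit: bottleneck 7, flow now 7.
Augment Hall→A→C→F→Exit: bottleneck 1, flow now 8.
Augment Hall→B→C→F→Exit: bottleneck 5, flow now 13.
Augment Hall→B→D→G→Exit: bottleneck 5, flow now 18.
No augmenting path remains; maximum flow = 18.
By max-flow min-cut, the minimum cut capacity equals the max flow.
In the residual graph, reachable from Hall: {Hall, A, B}.
Min-cut edges: A→C (8), B→C (5), B→D (5); capacity 8 + 5 + 5 = 18.

18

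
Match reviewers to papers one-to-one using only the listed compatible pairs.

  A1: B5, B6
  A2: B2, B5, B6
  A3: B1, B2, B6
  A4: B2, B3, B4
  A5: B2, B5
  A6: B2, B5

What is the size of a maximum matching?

5

Unit-capacity flow: source→left, listed edges, right→sink; max matching = max flow.
Augmenting path A1→B5 (+1); matched 1.
Augmenting path A2→B2 (+1); matched 2.
Augmenting path A3→B1 (+1); matched 3.
Augmenting path A4→B3 (+1); matched 4.
Augmenting path A5→B2→A2→B6 (+1); matched 5.
No augmenting path remains; maximum matching = 5.
König certificate: {A3, A4, B2, B5, B6} is a vertex cover of size 5 (every listed pair touches it), so no matching can be larger.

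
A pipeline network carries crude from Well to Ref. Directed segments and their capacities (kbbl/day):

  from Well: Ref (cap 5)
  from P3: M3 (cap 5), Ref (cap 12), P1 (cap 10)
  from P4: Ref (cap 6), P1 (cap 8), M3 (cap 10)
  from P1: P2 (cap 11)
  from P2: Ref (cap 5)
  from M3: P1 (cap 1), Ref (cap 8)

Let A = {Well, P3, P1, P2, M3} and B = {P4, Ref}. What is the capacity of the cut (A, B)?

Edges leaving {Well, P3, P1, P2, M3}: Well→Ref (5), P3→Ref (12), P2→Ref (5), M3→Ref (8).
Cut capacity = 5 + 12 + 5 + 8 = 30.

30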